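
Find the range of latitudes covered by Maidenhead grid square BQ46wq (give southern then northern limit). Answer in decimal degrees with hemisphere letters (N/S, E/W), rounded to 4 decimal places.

Field B=1, Q=16: +1·20° lon, +16·10° lat → SW at lon -160°, lat 70°.
Square 4, 6: +4·2° lon, +6·1° lat → SW at lon -152°, lat 76°.
Subsquare w=22, q=16: +22·0.0833333° lon, +16·0.0416667° lat → SW at lon -150.167°, lat 76.6667°.
Cell spans 0.0833333° lon × 0.0416667° lat.
south 76.6667° N, north 76.7083° N.

76.6667° N, 76.7083° N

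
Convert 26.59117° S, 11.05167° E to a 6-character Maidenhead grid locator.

JG53mj

Shift to the Maidenhead origin (180°W, 90°S): lon 191.0517, lat 63.4088.
Field: lon ⌊191.0517/20⌋ = 9 → J; lat ⌊63.4088/10⌋ = 6 → G.
Square: lon ⌊11.0517/2⌋ = 5; lat ⌊3.4088/1⌋ = 3.
Subsquare: lon ⌊1.0517/0.0833333⌋ = 12 → m; lat ⌊0.4088/0.0416667⌋ = 9 → j.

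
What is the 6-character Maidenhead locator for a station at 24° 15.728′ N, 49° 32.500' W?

GL54fg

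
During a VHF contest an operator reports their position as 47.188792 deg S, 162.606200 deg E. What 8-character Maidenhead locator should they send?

RE12ht24

Add 180° to longitude and 90° to latitude: 342.60620, 42.81121.
Field: 342.60620/20 → 17 → R, 42.81121/10 → 4 → E; chars RE.
Square: 2.60620/2 → 1, 2.81121/1 → 2; chars 12.
Subsquare: 0.60620/0.0833333 → 7 → h, 0.81121/0.0416667 → 19 → t; chars ht.
Extended square: 0.02287/0.00833333 → 2, 0.01954/0.00416667 → 4; chars 24.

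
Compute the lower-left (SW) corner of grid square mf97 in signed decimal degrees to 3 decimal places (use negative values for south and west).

Field M=12, F=5: +12·20° lon, +5·10° lat → SW at lon 60°, lat -40°.
Square 9, 7: +9·2° lon, +7·1° lat → SW at lon 78°, lat -33°.
latitude -33.000, longitude 78.000.

-33.000, 78.000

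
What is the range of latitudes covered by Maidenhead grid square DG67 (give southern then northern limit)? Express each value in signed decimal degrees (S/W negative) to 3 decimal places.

Field D=3, G=6: +3·20° lon, +6·10° lat → SW at lon -120°, lat -30°.
Square 6, 7: +6·2° lon, +7·1° lat → SW at lon -108°, lat -23°.
Cell spans 2° lon × 1° lat.
south -23.000, north -22.000.

-23.000, -22.000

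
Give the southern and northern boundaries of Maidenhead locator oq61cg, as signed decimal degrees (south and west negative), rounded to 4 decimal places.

Field O=14, Q=16: +14·20° lon, +16·10° lat → SW at lon 100°, lat 70°.
Square 6, 1: +6·2° lon, +1·1° lat → SW at lon 112°, lat 71°.
Subsquare c=2, g=6: +2·0.0833333° lon, +6·0.0416667° lat → SW at lon 112.167°, lat 71.25°.
Cell spans 0.0833333° lon × 0.0416667° lat.
south 71.2500, north 71.2917.

71.2500, 71.2917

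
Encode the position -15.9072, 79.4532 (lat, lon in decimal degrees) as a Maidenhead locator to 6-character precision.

Shift to the Maidenhead origin (180°W, 90°S): lon 259.4532, lat 74.0928.
Field: 259.4532/20 → 12 → M, 74.0928/10 → 7 → H; chars MH.
Square: 19.4532/2 → 9, 4.0928/1 → 4; chars 94.
Subsquare: 1.4532/0.0833333 → 17 → r, 0.0928/0.0416667 → 2 → c; chars rc.

MH94rc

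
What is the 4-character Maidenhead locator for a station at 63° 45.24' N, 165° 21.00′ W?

AP73

Offset from 180°W / 90°S: lon 14.65°, lat 153.75°.
Field: 14.65/20 → 0 → A, 153.75/10 → 15 → P; chars AP.
Square: 14.65/2 → 7, 3.75/1 → 3; chars 73.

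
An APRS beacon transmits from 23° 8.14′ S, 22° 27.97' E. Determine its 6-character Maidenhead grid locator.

KG16fu

Offset from 180°W / 90°S: lon 202.4662°, lat 66.8643°.
Field: lon ⌊202.4662/20⌋ = 10 → K; lat ⌊66.8643/10⌋ = 6 → G.
Square: lon ⌊2.4662/2⌋ = 1; lat ⌊6.8643/1⌋ = 6.
Subsquare: lon ⌊0.4662/0.0833333⌋ = 5 → f; lat ⌊0.8643/0.0416667⌋ = 20 → u.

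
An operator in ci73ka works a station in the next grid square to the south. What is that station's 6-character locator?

CI72kx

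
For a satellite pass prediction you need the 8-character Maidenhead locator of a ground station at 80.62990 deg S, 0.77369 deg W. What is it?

Offset from 180°W / 90°S: lon 179.22631°, lat 9.37010°.
Field: lon ⌊179.22631/20⌋ = 8 → I; lat ⌊9.37010/10⌋ = 0 → A.
Square: lon ⌊19.22631/2⌋ = 9; lat ⌊9.37010/1⌋ = 9.
Subsquare: lon ⌊1.22631/0.0833333⌋ = 14 → o; lat ⌊0.37010/0.0416667⌋ = 8 → i.
Extended square: lon ⌊0.05964/0.00833333⌋ = 7; lat ⌊0.03677/0.00416667⌋ = 8.

IA99oi78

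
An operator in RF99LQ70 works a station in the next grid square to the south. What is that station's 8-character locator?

Latitude extended square 0; −1 → -1, wraps to 9, carry into subsquare.
Latitude subsquare q = 16; −1 → 15 = p.
The longitude characters are unchanged.

RF99lp79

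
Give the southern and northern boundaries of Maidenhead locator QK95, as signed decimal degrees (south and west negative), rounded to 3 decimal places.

15.000, 16.000

Field Q=16, K=10: +16·20° lon, +10·10° lat → SW at lon 140°, lat 10°.
Square 9, 5: +9·2° lon, +5·1° lat → SW at lon 158°, lat 15°.
Cell spans 2° lon × 1° lat.
south 15.000, north 16.000.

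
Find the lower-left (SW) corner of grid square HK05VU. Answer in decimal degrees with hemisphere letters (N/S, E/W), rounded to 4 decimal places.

15.8333° N, 38.2500° W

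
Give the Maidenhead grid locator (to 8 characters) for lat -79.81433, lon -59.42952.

GB00ge84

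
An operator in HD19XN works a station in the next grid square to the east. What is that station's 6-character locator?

HD29an

Longitude subsquare x = 23; +1 → 24, wraps to 0 = a, carry into square.
Longitude square 1; +1 → 2.
The latitude characters are unchanged.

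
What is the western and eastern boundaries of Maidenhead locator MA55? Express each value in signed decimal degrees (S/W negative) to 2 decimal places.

70.00, 72.00

Field M=12, A=0: +12·20° lon, +0·10° lat → SW at lon 60°, lat -90°.
Square 5, 5: +5·2° lon, +5·1° lat → SW at lon 70°, lat -85°.
Cell spans 2° lon × 1° lat.
west 70.00, east 72.00.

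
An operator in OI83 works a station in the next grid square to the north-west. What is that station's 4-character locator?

Longitude square 8; −1 → 7.
Latitude square 3; +1 → 4.

OI74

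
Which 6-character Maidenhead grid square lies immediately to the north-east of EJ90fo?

Longitude subsquare f = 5; +1 → 6 = g.
Latitude subsquare o = 14; +1 → 15 = p.

EJ90gp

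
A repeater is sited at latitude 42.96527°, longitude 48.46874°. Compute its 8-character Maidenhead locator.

LN42fx61

Shift to the Maidenhead origin (180°W, 90°S): lon 228.46874, lat 132.96527.
Field: lon ⌊228.46874/20⌋ = 11 → L; lat ⌊132.96527/10⌋ = 13 → N.
Square: lon ⌊8.46874/2⌋ = 4; lat ⌊2.96527/1⌋ = 2.
Subsquare: lon ⌊0.46874/0.0833333⌋ = 5 → f; lat ⌊0.96527/0.0416667⌋ = 23 → x.
Extended square: lon ⌊0.05207/0.00833333⌋ = 6; lat ⌊0.00694/0.00416667⌋ = 1.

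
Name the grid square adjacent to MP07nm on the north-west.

Longitude subsquare n = 13; −1 → 12 = m.
Latitude subsquare m = 12; +1 → 13 = n.

MP07mn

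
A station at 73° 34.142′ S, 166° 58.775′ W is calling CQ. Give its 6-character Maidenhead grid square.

AB66mk

Shift to the Maidenhead origin (180°W, 90°S): lon 13.0204, lat 16.4310.
Field: 13.0204/20 → 0 → A, 16.4310/10 → 1 → B; chars AB.
Square: 13.0204/2 → 6, 6.4310/1 → 6; chars 66.
Subsquare: 1.0204/0.0833333 → 12 → m, 0.4310/0.0416667 → 10 → k; chars mk.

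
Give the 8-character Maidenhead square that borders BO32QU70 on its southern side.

BO32qt79

Latitude extended square 0; −1 → -1, wraps to 9, carry into subsquare.
Latitude subsquare u = 20; −1 → 19 = t.
The longitude characters are unchanged.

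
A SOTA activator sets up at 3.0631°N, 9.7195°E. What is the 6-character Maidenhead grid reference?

JJ43ub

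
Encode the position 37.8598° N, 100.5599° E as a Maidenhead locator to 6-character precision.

OM07gu

Add 180° to longitude and 90° to latitude: 280.5599, 127.8598.
Field: 280.5599/20 → 14 → O, 127.8598/10 → 12 → M; chars OM.
Square: 0.5599/2 → 0, 7.8598/1 → 7; chars 07.
Subsquare: 0.5599/0.0833333 → 6 → g, 0.8598/0.0416667 → 20 → u; chars gu.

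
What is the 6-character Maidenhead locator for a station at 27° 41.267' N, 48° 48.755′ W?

GL57oq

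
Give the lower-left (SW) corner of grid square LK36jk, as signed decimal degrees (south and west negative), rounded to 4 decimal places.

Field L=11, K=10: +11·20° lon, +10·10° lat → SW at lon 40°, lat 10°.
Square 3, 6: +3·2° lon, +6·1° lat → SW at lon 46°, lat 16°.
Subsquare j=9, k=10: +9·0.0833333° lon, +10·0.0416667° lat → SW at lon 46.75°, lat 16.4167°.
latitude 16.4167, longitude 46.7500.

16.4167, 46.7500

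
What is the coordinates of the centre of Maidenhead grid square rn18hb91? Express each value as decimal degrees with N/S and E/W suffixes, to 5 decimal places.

48.04792° N, 162.66250° E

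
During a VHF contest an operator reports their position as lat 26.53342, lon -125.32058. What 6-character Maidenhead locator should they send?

Offset from 180°W / 90°S: lon 54.6794°, lat 116.5334°.
Field: lon ⌊54.6794/20⌋ = 2 → C; lat ⌊116.5334/10⌋ = 11 → L.
Square: lon ⌊14.6794/2⌋ = 7; lat ⌊6.5334/1⌋ = 6.
Subsquare: lon ⌊0.6794/0.0833333⌋ = 8 → i; lat ⌊0.5334/0.0416667⌋ = 12 → m.

CL76im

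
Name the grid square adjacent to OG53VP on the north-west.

OG53uq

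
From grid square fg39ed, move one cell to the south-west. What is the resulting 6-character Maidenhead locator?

Longitude subsquare e = 4; −1 → 3 = d.
Latitude subsquare d = 3; −1 → 2 = c.

FG39dc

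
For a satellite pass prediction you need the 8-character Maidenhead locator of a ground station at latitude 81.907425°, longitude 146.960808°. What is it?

QR31lv57

Add 180° to longitude and 90° to latitude: 326.96081, 171.90742.
Field (20°×10°, letters A–R): lon ⌊326.96081/20⌋ = 16 → Q; lat ⌊171.90742/10⌋ = 17 → R.
Square (2°×1°, digits 0–9): lon ⌊6.96081/2⌋ = 3; lat ⌊1.90742/1⌋ = 1.
Subsquare (5′×2.5′, letters a–x): lon ⌊0.96081/0.0833333⌋ = 11 → l; lat ⌊0.90742/0.0416667⌋ = 21 → v.
Extended square (30″×15″, digits 0–9): lon ⌊0.04414/0.00833333⌋ = 5; lat ⌊0.03242/0.00416667⌋ = 7.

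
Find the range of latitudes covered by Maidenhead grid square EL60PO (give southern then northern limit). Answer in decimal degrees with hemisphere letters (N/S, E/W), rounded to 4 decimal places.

Field E=4, L=11: +4·20° lon, +11·10° lat → SW at lon -100°, lat 20°.
Square 6, 0: +6·2° lon, +0·1° lat → SW at lon -88°, lat 20°.
Subsquare p=15, o=14: +15·0.0833333° lon, +14·0.0416667° lat → SW at lon -86.75°, lat 20.5833°.
Cell spans 0.0833333° lon × 0.0416667° lat.
south 20.5833° N, north 20.6250° N.

20.5833° N, 20.6250° N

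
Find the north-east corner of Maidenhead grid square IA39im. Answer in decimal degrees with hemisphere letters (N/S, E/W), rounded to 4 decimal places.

Field I=8, A=0: +8·20° lon, +0·10° lat → SW at lon -20°, lat -90°.
Square 3, 9: +3·2° lon, +9·1° lat → SW at lon -14°, lat -81°.
Subsquare i=8, m=12: +8·0.0833333° lon, +12·0.0416667° lat → SW at lon -13.3333°, lat -80.5°.
Cell spans 0.0833333° lon × 0.0416667° lat. NE corner is SW corner plus one full cell.
latitude 80.4583° S, longitude 13.2500° W.

80.4583° S, 13.2500° W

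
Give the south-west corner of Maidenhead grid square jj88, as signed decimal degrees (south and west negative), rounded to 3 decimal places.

8.000, 16.000

Field J=9, J=9: +9·20° lon, +9·10° lat → SW at lon 0°, lat 0°.
Square 8, 8: +8·2° lon, +8·1° lat → SW at lon 16°, lat 8°.
latitude 8.000, longitude 16.000.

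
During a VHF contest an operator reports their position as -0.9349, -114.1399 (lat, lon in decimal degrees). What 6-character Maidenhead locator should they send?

DI29wb

Shift to the Maidenhead origin (180°W, 90°S): lon 65.8601, lat 89.0651.
Field: lon ⌊65.8601/20⌋ = 3 → D; lat ⌊89.0651/10⌋ = 8 → I.
Square: lon ⌊5.8601/2⌋ = 2; lat ⌊9.0651/1⌋ = 9.
Subsquare: lon ⌊1.8601/0.0833333⌋ = 22 → w; lat ⌊0.0651/0.0416667⌋ = 1 → b.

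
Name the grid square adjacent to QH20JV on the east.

QH20kv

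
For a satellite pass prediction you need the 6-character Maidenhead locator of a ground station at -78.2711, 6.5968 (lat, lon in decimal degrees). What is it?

Add 180° to longitude and 90° to latitude: 186.5968, 11.7289.
Field: 186.5968/20 → 9 → J, 11.7289/10 → 1 → B; chars JB.
Square: 6.5968/2 → 3, 1.7289/1 → 1; chars 31.
Subsquare: 0.5968/0.0833333 → 7 → h, 0.7289/0.0416667 → 17 → r; chars hr.

JB31hr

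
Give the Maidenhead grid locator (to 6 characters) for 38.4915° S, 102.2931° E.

Shift to the Maidenhead origin (180°W, 90°S): lon 282.2931, lat 51.5085.
Field (20°×10°, letters A–R): lon ⌊282.2931/20⌋ = 14 → O; lat ⌊51.5085/10⌋ = 5 → F.
Square (2°×1°, digits 0–9): lon ⌊2.2931/2⌋ = 1; lat ⌊1.5085/1⌋ = 1.
Subsquare (5′×2.5′, letters a–x): lon ⌊0.2931/0.0833333⌋ = 3 → d; lat ⌊0.5085/0.0416667⌋ = 12 → m.

OF11dm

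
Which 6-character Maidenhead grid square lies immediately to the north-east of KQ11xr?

KQ21as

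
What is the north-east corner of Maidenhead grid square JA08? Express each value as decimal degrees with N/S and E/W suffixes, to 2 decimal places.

81.00° S, 2.00° E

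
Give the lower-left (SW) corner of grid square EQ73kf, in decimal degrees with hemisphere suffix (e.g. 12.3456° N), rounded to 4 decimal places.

73.2083° N, 85.1667° W

Field E=4, Q=16: +4·20° lon, +16·10° lat → SW at lon -100°, lat 70°.
Square 7, 3: +7·2° lon, +3·1° lat → SW at lon -86°, lat 73°.
Subsquare k=10, f=5: +10·0.0833333° lon, +5·0.0416667° lat → SW at lon -85.1667°, lat 73.2083°.
latitude 73.2083° N, longitude 85.1667° W.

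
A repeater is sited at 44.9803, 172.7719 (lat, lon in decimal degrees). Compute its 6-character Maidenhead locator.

RN64jx

Offset from 180°W / 90°S: lon 352.7719°, lat 134.9803°.
Field: 352.7719/20 → 17 → R, 134.9803/10 → 13 → N; chars RN.
Square: 12.7719/2 → 6, 4.9803/1 → 4; chars 64.
Subsquare: 0.7719/0.0833333 → 9 → j, 0.9803/0.0416667 → 23 → x; chars jx.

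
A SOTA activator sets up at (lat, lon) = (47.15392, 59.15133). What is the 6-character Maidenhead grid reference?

LN97nd

Offset from 180°W / 90°S: lon 239.1513°, lat 137.1539°.
Field (20°×10°, letters A–R): lon ⌊239.1513/20⌋ = 11 → L; lat ⌊137.1539/10⌋ = 13 → N.
Square (2°×1°, digits 0–9): lon ⌊19.1513/2⌋ = 9; lat ⌊7.1539/1⌋ = 7.
Subsquare (5′×2.5′, letters a–x): lon ⌊1.1513/0.0833333⌋ = 13 → n; lat ⌊0.1539/0.0416667⌋ = 3 → d.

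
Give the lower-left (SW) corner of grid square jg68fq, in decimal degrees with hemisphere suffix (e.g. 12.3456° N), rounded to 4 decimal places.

Field J=9, G=6: +9·20° lon, +6·10° lat → SW at lon 0°, lat -30°.
Square 6, 8: +6·2° lon, +8·1° lat → SW at lon 12°, lat -22°.
Subsquare f=5, q=16: +5·0.0833333° lon, +16·0.0416667° lat → SW at lon 12.4167°, lat -21.3333°.
latitude 21.3333° S, longitude 12.4167° E.

21.3333° S, 12.4167° E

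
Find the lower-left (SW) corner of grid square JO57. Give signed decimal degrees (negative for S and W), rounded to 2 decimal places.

57.00, 10.00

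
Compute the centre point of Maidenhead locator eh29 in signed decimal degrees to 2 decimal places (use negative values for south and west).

-10.50, -95.00

Field E=4, H=7: +4·20° lon, +7·10° lat → SW at lon -100°, lat -20°.
Square 2, 9: +2·2° lon, +9·1° lat → SW at lon -96°, lat -11°.
Cell spans 2° lon × 1° lat. Centre is SW corner plus half of each.
latitude -10.50, longitude -95.00.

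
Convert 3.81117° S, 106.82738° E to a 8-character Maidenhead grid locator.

OI36je95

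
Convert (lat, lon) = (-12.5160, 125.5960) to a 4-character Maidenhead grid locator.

Offset from 180°W / 90°S: lon 305.60°, lat 77.48°.
Field: 305.60/20 → 15 → P, 77.48/10 → 7 → H; chars PH.
Square: 5.60/2 → 2, 7.48/1 → 7; chars 27.

PH27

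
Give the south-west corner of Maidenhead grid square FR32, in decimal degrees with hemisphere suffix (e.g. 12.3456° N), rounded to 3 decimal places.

82.000° N, 74.000° W

Field F=5, R=17: +5·20° lon, +17·10° lat → SW at lon -80°, lat 80°.
Square 3, 2: +3·2° lon, +2·1° lat → SW at lon -74°, lat 82°.
latitude 82.000° N, longitude 74.000° W.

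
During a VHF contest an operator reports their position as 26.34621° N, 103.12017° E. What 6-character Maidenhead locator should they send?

OL16ni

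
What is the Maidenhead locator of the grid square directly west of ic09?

Longitude square 0; −1 → -1, wraps to 9, carry into field.
Longitude field I = 8; −1 → 7 = H.
The latitude characters are unchanged.

HC99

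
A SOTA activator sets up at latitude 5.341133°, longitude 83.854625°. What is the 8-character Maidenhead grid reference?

Shift to the Maidenhead origin (180°W, 90°S): lon 263.85462, lat 95.34113.
Field: 263.85462/20 → 13 → N, 95.34113/10 → 9 → J; chars NJ.
Square: 3.85462/2 → 1, 5.34113/1 → 5; chars 15.
Subsquare: 1.85462/0.0833333 → 22 → w, 0.34113/0.0416667 → 8 → i; chars wi.
Extended square: 0.02129/0.00833333 → 2, 0.00780/0.00416667 → 1; chars 21.

NJ15wi21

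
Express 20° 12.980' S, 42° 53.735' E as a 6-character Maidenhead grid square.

LG19ks

Offset from 180°W / 90°S: lon 222.8956°, lat 69.7837°.
Field: lon ⌊222.8956/20⌋ = 11 → L; lat ⌊69.7837/10⌋ = 6 → G.
Square: lon ⌊2.8956/2⌋ = 1; lat ⌊9.7837/1⌋ = 9.
Subsquare: lon ⌊0.8956/0.0833333⌋ = 10 → k; lat ⌊0.7837/0.0416667⌋ = 18 → s.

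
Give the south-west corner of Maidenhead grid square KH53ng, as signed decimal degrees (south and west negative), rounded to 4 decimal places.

Field K=10, H=7: +10·20° lon, +7·10° lat → SW at lon 20°, lat -20°.
Square 5, 3: +5·2° lon, +3·1° lat → SW at lon 30°, lat -17°.
Subsquare n=13, g=6: +13·0.0833333° lon, +6·0.0416667° lat → SW at lon 31.0833°, lat -16.75°.
latitude -16.7500, longitude 31.0833.

-16.7500, 31.0833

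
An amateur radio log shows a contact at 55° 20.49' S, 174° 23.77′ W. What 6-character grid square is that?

AD24tp

Offset from 180°W / 90°S: lon 5.6038°, lat 34.6585°.
Field: 5.6038/20 → 0 → A, 34.6585/10 → 3 → D; chars AD.
Square: 5.6038/2 → 2, 4.6585/1 → 4; chars 24.
Subsquare: 1.6038/0.0833333 → 19 → t, 0.6585/0.0416667 → 15 → p; chars tp.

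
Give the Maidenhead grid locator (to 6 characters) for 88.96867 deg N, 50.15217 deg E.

LR58bx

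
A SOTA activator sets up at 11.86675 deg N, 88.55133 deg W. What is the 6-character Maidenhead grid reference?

EK51ru

Shift to the Maidenhead origin (180°W, 90°S): lon 91.4487, lat 101.8667.
Field: 91.4487/20 → 4 → E, 101.8667/10 → 10 → K; chars EK.
Square: 11.4487/2 → 5, 1.8667/1 → 1; chars 51.
Subsquare: 1.4487/0.0833333 → 17 → r, 0.8667/0.0416667 → 20 → u; chars ru.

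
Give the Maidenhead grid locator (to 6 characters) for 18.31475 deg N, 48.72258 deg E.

LK48ih

Shift to the Maidenhead origin (180°W, 90°S): lon 228.7226, lat 108.3148.
Field: lon ⌊228.7226/20⌋ = 11 → L; lat ⌊108.3148/10⌋ = 10 → K.
Square: lon ⌊8.7226/2⌋ = 4; lat ⌊8.3148/1⌋ = 8.
Subsquare: lon ⌊0.7226/0.0833333⌋ = 8 → i; lat ⌊0.3148/0.0416667⌋ = 7 → h.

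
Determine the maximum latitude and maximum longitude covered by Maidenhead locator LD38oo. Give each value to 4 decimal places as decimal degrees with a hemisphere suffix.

51.3750° S, 47.2500° E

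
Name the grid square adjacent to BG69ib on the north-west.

Longitude subsquare i = 8; −1 → 7 = h.
Latitude subsquare b = 1; +1 → 2 = c.

BG69hc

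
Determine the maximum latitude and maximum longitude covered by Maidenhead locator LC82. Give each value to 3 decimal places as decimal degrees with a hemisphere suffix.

67.000° S, 58.000° E

Field L=11, C=2: +11·20° lon, +2·10° lat → SW at lon 40°, lat -70°.
Square 8, 2: +8·2° lon, +2·1° lat → SW at lon 56°, lat -68°.
Cell spans 2° lon × 1° lat. NE corner is SW corner plus one full cell.
latitude 67.000° S, longitude 58.000° E.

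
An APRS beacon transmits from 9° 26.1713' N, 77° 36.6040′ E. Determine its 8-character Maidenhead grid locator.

Shift to the Maidenhead origin (180°W, 90°S): lon 257.61007, lat 99.43619.
Field: lon ⌊257.61007/20⌋ = 12 → M; lat ⌊99.43619/10⌋ = 9 → J.
Square: lon ⌊17.61007/2⌋ = 8; lat ⌊9.43619/1⌋ = 9.
Subsquare: lon ⌊1.61007/0.0833333⌋ = 19 → t; lat ⌊0.43619/0.0416667⌋ = 10 → k.
Extended square: lon ⌊0.02673/0.00833333⌋ = 3; lat ⌊0.01952/0.00416667⌋ = 4.

MJ89tk34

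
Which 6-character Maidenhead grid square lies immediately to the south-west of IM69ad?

Longitude subsquare a = 0; −1 → -1, wraps to 23 = x, carry into square.
Longitude square 6; −1 → 5.
Latitude subsquare d = 3; −1 → 2 = c.

IM59xc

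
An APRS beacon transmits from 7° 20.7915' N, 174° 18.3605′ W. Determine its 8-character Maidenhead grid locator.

AJ27ui33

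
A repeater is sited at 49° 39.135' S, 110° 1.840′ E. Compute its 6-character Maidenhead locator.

OE50ai

Add 180° to longitude and 90° to latitude: 290.0307, 40.3477.
Field (20°×10°, letters A–R): lon ⌊290.0307/20⌋ = 14 → O; lat ⌊40.3477/10⌋ = 4 → E.
Square (2°×1°, digits 0–9): lon ⌊10.0307/2⌋ = 5; lat ⌊0.3477/1⌋ = 0.
Subsquare (5′×2.5′, letters a–x): lon ⌊0.0307/0.0833333⌋ = 0 → a; lat ⌊0.3477/0.0416667⌋ = 8 → i.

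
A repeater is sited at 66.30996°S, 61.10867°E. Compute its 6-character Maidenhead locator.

Shift to the Maidenhead origin (180°W, 90°S): lon 241.1087, lat 23.6900.
Field: 241.1087/20 → 12 → M, 23.6900/10 → 2 → C; chars MC.
Square: 1.1087/2 → 0, 3.6900/1 → 3; chars 03.
Subsquare: 1.1087/0.0833333 → 13 → n, 0.6900/0.0416667 → 16 → q; chars nq.

MC03nq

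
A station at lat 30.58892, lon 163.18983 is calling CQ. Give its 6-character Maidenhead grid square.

Offset from 180°W / 90°S: lon 343.1898°, lat 120.5889°.
Field: 343.1898/20 → 17 → R, 120.5889/10 → 12 → M; chars RM.
Square: 3.1898/2 → 1, 0.5889/1 → 0; chars 10.
Subsquare: 1.1898/0.0833333 → 14 → o, 0.5889/0.0416667 → 14 → o; chars oo.

RM10oo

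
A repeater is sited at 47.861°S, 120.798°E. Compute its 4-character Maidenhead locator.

PE02

Shift to the Maidenhead origin (180°W, 90°S): lon 300.80, lat 42.14.
Field (20°×10°, letters A–R): 300.80/20 → 15 → P, 42.14/10 → 4 → E; chars PE.
Square (2°×1°, digits 0–9): 0.80/2 → 0, 2.14/1 → 2; chars 02.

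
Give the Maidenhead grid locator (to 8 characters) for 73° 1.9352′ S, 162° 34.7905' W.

AB86rx02

Offset from 180°W / 90°S: lon 17.42016°, lat 16.96775°.
Field (20°×10°, letters A–R): lon ⌊17.42016/20⌋ = 0 → A; lat ⌊16.96775/10⌋ = 1 → B.
Square (2°×1°, digits 0–9): lon ⌊17.42016/2⌋ = 8; lat ⌊6.96775/1⌋ = 6.
Subsquare (5′×2.5′, letters a–x): lon ⌊1.42016/0.0833333⌋ = 17 → r; lat ⌊0.96775/0.0416667⌋ = 23 → x.
Extended square (30″×15″, digits 0–9): lon ⌊0.00349/0.00833333⌋ = 0; lat ⌊0.00941/0.00416667⌋ = 2.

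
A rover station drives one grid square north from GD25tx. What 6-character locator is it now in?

Latitude subsquare x = 23; +1 → 24, wraps to 0 = a, carry into square.
Latitude square 5; +1 → 6.
The longitude characters are unchanged.

GD26ta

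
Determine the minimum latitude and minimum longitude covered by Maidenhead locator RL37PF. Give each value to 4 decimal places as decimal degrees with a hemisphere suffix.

Field R=17, L=11: +17·20° lon, +11·10° lat → SW at lon 160°, lat 20°.
Square 3, 7: +3·2° lon, +7·1° lat → SW at lon 166°, lat 27°.
Subsquare p=15, f=5: +15·0.0833333° lon, +5·0.0416667° lat → SW at lon 167.25°, lat 27.2083°.
latitude 27.2083° N, longitude 167.2500° E.

27.2083° N, 167.2500° E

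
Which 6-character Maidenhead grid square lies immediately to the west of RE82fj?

Longitude subsquare f = 5; −1 → 4 = e.
The latitude characters are unchanged.

RE82ej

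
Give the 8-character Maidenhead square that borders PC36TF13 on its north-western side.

PC36tf04

Longitude extended square 1; −1 → 0.
Latitude extended square 3; +1 → 4.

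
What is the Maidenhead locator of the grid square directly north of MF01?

MF02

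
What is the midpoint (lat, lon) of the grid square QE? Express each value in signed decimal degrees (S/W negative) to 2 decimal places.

Field Q=16, E=4: +16·20° lon, +4·10° lat → SW at lon 140°, lat -50°.
Cell spans 20° lon × 10° lat. Centre is SW corner plus half of each.
latitude -45.00, longitude 150.00.

-45.00, 150.00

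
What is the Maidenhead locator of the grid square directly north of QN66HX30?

QN66hx31

Latitude extended square 0; +1 → 1.
The longitude characters are unchanged.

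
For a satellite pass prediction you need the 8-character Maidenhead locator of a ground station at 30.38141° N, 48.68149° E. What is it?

Add 180° to longitude and 90° to latitude: 228.68149, 120.38141.
Field (20°×10°, letters A–R): lon ⌊228.68149/20⌋ = 11 → L; lat ⌊120.38141/10⌋ = 12 → M.
Square (2°×1°, digits 0–9): lon ⌊8.68149/2⌋ = 4; lat ⌊0.38141/1⌋ = 0.
Subsquare (5′×2.5′, letters a–x): lon ⌊0.68149/0.0833333⌋ = 8 → i; lat ⌊0.38141/0.0416667⌋ = 9 → j.
Extended square (30″×15″, digits 0–9): lon ⌊0.01482/0.00833333⌋ = 1; lat ⌊0.00641/0.00416667⌋ = 1.

LM40ij11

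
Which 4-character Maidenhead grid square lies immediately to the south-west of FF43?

Longitude square 4; −1 → 3.
Latitude square 3; −1 → 2.

FF32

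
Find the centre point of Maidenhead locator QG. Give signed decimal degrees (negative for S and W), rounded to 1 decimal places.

-25.0, 150.0

Field Q=16, G=6: +16·20° lon, +6·10° lat → SW at lon 140°, lat -30°.
Cell spans 20° lon × 10° lat. Centre is SW corner plus half of each.
latitude -25.0, longitude 150.0.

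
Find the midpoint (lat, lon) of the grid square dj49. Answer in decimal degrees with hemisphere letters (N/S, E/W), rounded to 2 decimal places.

Field D=3, J=9: +3·20° lon, +9·10° lat → SW at lon -120°, lat 0°.
Square 4, 9: +4·2° lon, +9·1° lat → SW at lon -112°, lat 9°.
Cell spans 2° lon × 1° lat. Centre is SW corner plus half of each.
latitude 9.50° N, longitude 111.00° W.

9.50° N, 111.00° W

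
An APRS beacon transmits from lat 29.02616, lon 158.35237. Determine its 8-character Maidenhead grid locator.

QL99ea26

Shift to the Maidenhead origin (180°W, 90°S): lon 338.35237, lat 119.02616.
Field: 338.35237/20 → 16 → Q, 119.02616/10 → 11 → L; chars QL.
Square: 18.35237/2 → 9, 9.02616/1 → 9; chars 99.
Subsquare: 0.35237/0.0833333 → 4 → e, 0.02616/0.0416667 → 0 → a; chars ea.
Extended square: 0.01904/0.00833333 → 2, 0.02616/0.00416667 → 6; chars 26.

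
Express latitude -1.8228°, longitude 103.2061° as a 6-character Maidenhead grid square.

OI18oe

Add 180° to longitude and 90° to latitude: 283.2061, 88.1772.
Field (20°×10°, letters A–R): 283.2061/20 → 14 → O, 88.1772/10 → 8 → I; chars OI.
Square (2°×1°, digits 0–9): 3.2061/2 → 1, 8.1772/1 → 8; chars 18.
Subsquare (5′×2.5′, letters a–x): 1.2061/0.0833333 → 14 → o, 0.1772/0.0416667 → 4 → e; chars oe.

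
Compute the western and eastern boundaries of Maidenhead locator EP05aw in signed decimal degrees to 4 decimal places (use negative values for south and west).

Field E=4, P=15: +4·20° lon, +15·10° lat → SW at lon -100°, lat 60°.
Square 0, 5: +0·2° lon, +5·1° lat → SW at lon -100°, lat 65°.
Subsquare a=0, w=22: +0·0.0833333° lon, +22·0.0416667° lat → SW at lon -100°, lat 65.9167°.
Cell spans 0.0833333° lon × 0.0416667° lat.
west -100.0000, east -99.9167.

-100.0000, -99.9167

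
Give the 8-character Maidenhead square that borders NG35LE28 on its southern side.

NG35le27

Latitude extended square 8; −1 → 7.
The longitude characters are unchanged.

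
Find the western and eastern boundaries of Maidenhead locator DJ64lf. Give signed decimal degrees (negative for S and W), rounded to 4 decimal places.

Field D=3, J=9: +3·20° lon, +9·10° lat → SW at lon -120°, lat 0°.
Square 6, 4: +6·2° lon, +4·1° lat → SW at lon -108°, lat 4°.
Subsquare l=11, f=5: +11·0.0833333° lon, +5·0.0416667° lat → SW at lon -107.083°, lat 4.20833°.
Cell spans 0.0833333° lon × 0.0416667° lat.
west -107.0833, east -107.0000.

-107.0833, -107.0000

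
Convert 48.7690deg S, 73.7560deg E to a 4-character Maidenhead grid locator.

ME61

Offset from 180°W / 90°S: lon 253.76°, lat 41.23°.
Field (20°×10°, letters A–R): 253.76/20 → 12 → M, 41.23/10 → 4 → E; chars ME.
Square (2°×1°, digits 0–9): 13.76/2 → 6, 1.23/1 → 1; chars 61.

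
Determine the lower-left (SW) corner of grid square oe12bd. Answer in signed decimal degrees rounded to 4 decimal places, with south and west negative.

Field O=14, E=4: +14·20° lon, +4·10° lat → SW at lon 100°, lat -50°.
Square 1, 2: +1·2° lon, +2·1° lat → SW at lon 102°, lat -48°.
Subsquare b=1, d=3: +1·0.0833333° lon, +3·0.0416667° lat → SW at lon 102.083°, lat -47.875°.
latitude -47.8750, longitude 102.0833.

-47.8750, 102.0833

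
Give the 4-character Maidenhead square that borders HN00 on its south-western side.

Longitude square 0; −1 → -1, wraps to 9, carry into field.
Longitude field H = 7; −1 → 6 = G.
Latitude square 0; −1 → -1, wraps to 9, carry into field.
Latitude field N = 13; −1 → 12 = M.

GM99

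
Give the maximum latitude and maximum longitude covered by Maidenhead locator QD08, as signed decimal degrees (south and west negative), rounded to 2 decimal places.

Field Q=16, D=3: +16·20° lon, +3·10° lat → SW at lon 140°, lat -60°.
Square 0, 8: +0·2° lon, +8·1° lat → SW at lon 140°, lat -52°.
Cell spans 2° lon × 1° lat. NE corner is SW corner plus one full cell.
latitude -51.00, longitude 142.00.

-51.00, 142.00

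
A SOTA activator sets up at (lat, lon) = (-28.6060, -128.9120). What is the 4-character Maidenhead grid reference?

CG51

Add 180° to longitude and 90° to latitude: 51.09, 61.39.
Field: lon ⌊51.09/20⌋ = 2 → C; lat ⌊61.39/10⌋ = 6 → G.
Square: lon ⌊11.09/2⌋ = 5; lat ⌊1.39/1⌋ = 1.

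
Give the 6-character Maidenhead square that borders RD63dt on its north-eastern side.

Longitude subsquare d = 3; +1 → 4 = e.
Latitude subsquare t = 19; +1 → 20 = u.

RD63eu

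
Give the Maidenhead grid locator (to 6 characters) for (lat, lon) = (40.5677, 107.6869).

Shift to the Maidenhead origin (180°W, 90°S): lon 287.6869, lat 130.5677.
Field: 287.6869/20 → 14 → O, 130.5677/10 → 13 → N; chars ON.
Square: 7.6869/2 → 3, 0.5677/1 → 0; chars 30.
Subsquare: 1.6869/0.0833333 → 20 → u, 0.5677/0.0416667 → 13 → n; chars un.

ON30un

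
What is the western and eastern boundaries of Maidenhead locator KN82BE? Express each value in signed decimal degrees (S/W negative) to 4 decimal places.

36.0833, 36.1667

Field K=10, N=13: +10·20° lon, +13·10° lat → SW at lon 20°, lat 40°.
Square 8, 2: +8·2° lon, +2·1° lat → SW at lon 36°, lat 42°.
Subsquare b=1, e=4: +1·0.0833333° lon, +4·0.0416667° lat → SW at lon 36.0833°, lat 42.1667°.
Cell spans 0.0833333° lon × 0.0416667° lat.
west 36.0833, east 36.1667.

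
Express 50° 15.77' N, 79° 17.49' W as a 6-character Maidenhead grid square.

FO00ig

Offset from 180°W / 90°S: lon 100.7085°, lat 140.2628°.
Field: lon ⌊100.7085/20⌋ = 5 → F; lat ⌊140.2628/10⌋ = 14 → O.
Square: lon ⌊0.7085/2⌋ = 0; lat ⌊0.2628/1⌋ = 0.
Subsquare: lon ⌊0.7085/0.0833333⌋ = 8 → i; lat ⌊0.2628/0.0416667⌋ = 6 → g.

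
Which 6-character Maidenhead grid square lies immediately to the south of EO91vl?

EO91vk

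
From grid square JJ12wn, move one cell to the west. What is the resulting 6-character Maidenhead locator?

Longitude subsquare w = 22; −1 → 21 = v.
The latitude characters are unchanged.

JJ12vn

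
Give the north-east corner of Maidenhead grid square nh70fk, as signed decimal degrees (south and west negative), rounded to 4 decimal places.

-19.5417, 94.5000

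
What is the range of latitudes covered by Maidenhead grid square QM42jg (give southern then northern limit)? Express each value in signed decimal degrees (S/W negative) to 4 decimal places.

32.2500, 32.2917

Field Q=16, M=12: +16·20° lon, +12·10° lat → SW at lon 140°, lat 30°.
Square 4, 2: +4·2° lon, +2·1° lat → SW at lon 148°, lat 32°.
Subsquare j=9, g=6: +9·0.0833333° lon, +6·0.0416667° lat → SW at lon 148.75°, lat 32.25°.
Cell spans 0.0833333° lon × 0.0416667° lat.
south 32.2500, north 32.2917.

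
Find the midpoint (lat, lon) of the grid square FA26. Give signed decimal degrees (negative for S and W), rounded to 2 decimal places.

Field F=5, A=0: +5·20° lon, +0·10° lat → SW at lon -80°, lat -90°.
Square 2, 6: +2·2° lon, +6·1° lat → SW at lon -76°, lat -84°.
Cell spans 2° lon × 1° lat. Centre is SW corner plus half of each.
latitude -83.50, longitude -75.00.

-83.50, -75.00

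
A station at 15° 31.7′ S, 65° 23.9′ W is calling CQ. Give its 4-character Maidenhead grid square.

Offset from 180°W / 90°S: lon 114.60°, lat 74.47°.
Field: 114.60/20 → 5 → F, 74.47/10 → 7 → H; chars FH.
Square: 14.60/2 → 7, 4.47/1 → 4; chars 74.

FH74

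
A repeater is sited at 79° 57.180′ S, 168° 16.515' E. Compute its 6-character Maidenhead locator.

Offset from 180°W / 90°S: lon 348.2753°, lat 10.0470°.
Field: lon ⌊348.2753/20⌋ = 17 → R; lat ⌊10.0470/10⌋ = 1 → B.
Square: lon ⌊8.2753/2⌋ = 4; lat ⌊0.0470/1⌋ = 0.
Subsquare: lon ⌊0.2753/0.0833333⌋ = 3 → d; lat ⌊0.0470/0.0416667⌋ = 1 → b.

RB40db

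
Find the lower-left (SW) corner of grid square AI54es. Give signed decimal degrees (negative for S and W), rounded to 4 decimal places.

Field A=0, I=8: +0·20° lon, +8·10° lat → SW at lon -180°, lat -10°.
Square 5, 4: +5·2° lon, +4·1° lat → SW at lon -170°, lat -6°.
Subsquare e=4, s=18: +4·0.0833333° lon, +18·0.0416667° lat → SW at lon -169.667°, lat -5.25°.
latitude -5.2500, longitude -169.6667.

-5.2500, -169.6667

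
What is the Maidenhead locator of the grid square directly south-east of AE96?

BE05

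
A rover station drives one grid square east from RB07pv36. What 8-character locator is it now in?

Longitude extended square 3; +1 → 4.
The latitude characters are unchanged.

RB07pv46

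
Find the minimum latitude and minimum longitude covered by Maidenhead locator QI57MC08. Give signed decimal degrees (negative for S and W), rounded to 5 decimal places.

Field Q=16, I=8: +16·20° lon, +8·10° lat → SW at lon 140°, lat -10°.
Square 5, 7: +5·2° lon, +7·1° lat → SW at lon 150°, lat -3°.
Subsquare m=12, c=2: +12·0.0833333° lon, +2·0.0416667° lat → SW at lon 151°, lat -2.91667°.
Extended square 0, 8: +0·0.00833333° lon, +8·0.00416667° lat → SW at lon 151°, lat -2.88333°.
latitude -2.88333, longitude 151.00000.

-2.88333, 151.00000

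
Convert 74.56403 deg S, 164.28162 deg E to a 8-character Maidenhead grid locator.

Offset from 180°W / 90°S: lon 344.28162°, lat 15.43597°.
Field (20°×10°, letters A–R): lon ⌊344.28162/20⌋ = 17 → R; lat ⌊15.43597/10⌋ = 1 → B.
Square (2°×1°, digits 0–9): lon ⌊4.28162/2⌋ = 2; lat ⌊5.43597/1⌋ = 5.
Subsquare (5′×2.5′, letters a–x): lon ⌊0.28162/0.0833333⌋ = 3 → d; lat ⌊0.43597/0.0416667⌋ = 10 → k.
Extended square (30″×15″, digits 0–9): lon ⌊0.03162/0.00833333⌋ = 3; lat ⌊0.01930/0.00416667⌋ = 4.

RB25dk34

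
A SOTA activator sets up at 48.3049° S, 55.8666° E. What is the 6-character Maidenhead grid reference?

LE71wq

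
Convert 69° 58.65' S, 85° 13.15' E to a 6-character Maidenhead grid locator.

Add 180° to longitude and 90° to latitude: 265.2192, 20.0225.
Field (20°×10°, letters A–R): lon ⌊265.2192/20⌋ = 13 → N; lat ⌊20.0225/10⌋ = 2 → C.
Square (2°×1°, digits 0–9): lon ⌊5.2192/2⌋ = 2; lat ⌊0.0225/1⌋ = 0.
Subsquare (5′×2.5′, letters a–x): lon ⌊1.2192/0.0833333⌋ = 14 → o; lat ⌊0.0225/0.0416667⌋ = 0 → a.

NC20oa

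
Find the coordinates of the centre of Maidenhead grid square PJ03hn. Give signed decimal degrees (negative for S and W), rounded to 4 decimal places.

Field P=15, J=9: +15·20° lon, +9·10° lat → SW at lon 120°, lat 0°.
Square 0, 3: +0·2° lon, +3·1° lat → SW at lon 120°, lat 3°.
Subsquare h=7, n=13: +7·0.0833333° lon, +13·0.0416667° lat → SW at lon 120.583°, lat 3.54167°.
Cell spans 0.0833333° lon × 0.0416667° lat. Centre is SW corner plus half of each.
latitude 3.5625, longitude 120.6250.

3.5625, 120.6250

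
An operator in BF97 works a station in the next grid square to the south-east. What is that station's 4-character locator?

CF06

Longitude square 9; +1 → 10, wraps to 0, carry into field.
Longitude field B = 1; +1 → 2 = C.
Latitude square 7; −1 → 6.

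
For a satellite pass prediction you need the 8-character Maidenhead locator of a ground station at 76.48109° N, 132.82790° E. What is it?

Shift to the Maidenhead origin (180°W, 90°S): lon 312.82790, lat 166.48109.
Field: lon ⌊312.82790/20⌋ = 15 → P; lat ⌊166.48109/10⌋ = 16 → Q.
Square: lon ⌊12.82790/2⌋ = 6; lat ⌊6.48109/1⌋ = 6.
Subsquare: lon ⌊0.82790/0.0833333⌋ = 9 → j; lat ⌊0.48109/0.0416667⌋ = 11 → l.
Extended square: lon ⌊0.07790/0.00833333⌋ = 9; lat ⌊0.02276/0.00416667⌋ = 5.

PQ66jl95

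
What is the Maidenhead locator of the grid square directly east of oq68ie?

Longitude subsquare i = 8; +1 → 9 = j.
The latitude characters are unchanged.

OQ68je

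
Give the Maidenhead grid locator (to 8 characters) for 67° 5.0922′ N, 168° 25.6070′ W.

Add 180° to longitude and 90° to latitude: 11.57322, 157.08487.
Field: 11.57322/20 → 0 → A, 157.08487/10 → 15 → P; chars AP.
Square: 11.57322/2 → 5, 7.08487/1 → 7; chars 57.
Subsquare: 1.57322/0.0833333 → 18 → s, 0.08487/0.0416667 → 2 → c; chars sc.
Extended square: 0.07322/0.00833333 → 8, 0.00154/0.00416667 → 0; chars 80.

AP57sc80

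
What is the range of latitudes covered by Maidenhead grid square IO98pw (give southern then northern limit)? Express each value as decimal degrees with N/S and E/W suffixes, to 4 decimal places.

58.9167° N, 58.9583° N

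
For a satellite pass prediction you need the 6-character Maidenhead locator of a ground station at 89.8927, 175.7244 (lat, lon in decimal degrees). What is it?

RR79uv

Offset from 180°W / 90°S: lon 355.7244°, lat 179.8927°.
Field (20°×10°, letters A–R): 355.7244/20 → 17 → R, 179.8927/10 → 17 → R; chars RR.
Square (2°×1°, digits 0–9): 15.7244/2 → 7, 9.8927/1 → 9; chars 79.
Subsquare (5′×2.5′, letters a–x): 1.7244/0.0833333 → 20 → u, 0.8927/0.0416667 → 21 → v; chars uv.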